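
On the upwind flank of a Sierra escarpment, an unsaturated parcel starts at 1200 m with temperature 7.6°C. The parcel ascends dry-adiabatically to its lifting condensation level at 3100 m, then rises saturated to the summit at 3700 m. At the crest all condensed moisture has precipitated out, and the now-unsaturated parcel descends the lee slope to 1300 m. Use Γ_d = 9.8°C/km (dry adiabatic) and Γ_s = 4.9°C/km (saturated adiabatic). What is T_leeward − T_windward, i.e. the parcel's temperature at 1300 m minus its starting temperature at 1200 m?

Dry to 3100 m: -9.8 × 1.9 km = -18.62°C, so T = -11.02°C.
Saturated to 3700 m: -4.9 × 0.6 km = -2.94°C, so T = -13.96°C.
Dry descent to 1300 m: +9.8 × 2.4 km = +23.52°C, so T = 9.56°C.
Net change vs windward start: 9.56 − 7.6 = +1.96°C

+1.96°C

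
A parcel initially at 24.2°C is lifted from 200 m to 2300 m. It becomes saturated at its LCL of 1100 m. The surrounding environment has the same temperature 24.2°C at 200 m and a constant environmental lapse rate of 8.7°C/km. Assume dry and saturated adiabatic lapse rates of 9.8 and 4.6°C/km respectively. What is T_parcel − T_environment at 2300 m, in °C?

Parcel:
  200 → 1100 m (dry, 9.8°C/km): ΔT = -9.8 × 0.9 = -8.82°C → T = 15.38°C
  1100 → 2300 m (saturated, 4.6°C/km): ΔT = -4.6 × 1.2 = -5.52°C → T = 9.86°C
Environment:
  200 → 2300 m (environment, 8.7°C/km): ΔT = -8.7 × 2.1 = -18.27°C → T = 5.93°C
T_parcel − T_env = 9.86 − 5.93 = +3.93°C

+3.93°C (parcel warmer than environment)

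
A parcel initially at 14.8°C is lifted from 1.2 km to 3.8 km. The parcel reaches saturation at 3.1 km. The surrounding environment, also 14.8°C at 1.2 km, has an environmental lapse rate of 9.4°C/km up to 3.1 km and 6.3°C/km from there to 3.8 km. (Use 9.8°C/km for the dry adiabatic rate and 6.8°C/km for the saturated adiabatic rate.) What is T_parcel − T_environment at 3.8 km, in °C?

-1.11°C (parcel cooler than environment)

Parcel:
  1200 → 3100 m (dry, 9.8°C/km): ΔT = -9.8 × 1.9 = -18.62°C → T = -3.82°C
  3100 → 3800 m (saturated, 6.8°C/km): ΔT = -6.8 × 0.7 = -4.76°C → T = -8.58°C
Environment:
  1200 → 3100 m (environment, lower layer, 9.4°C/km): ΔT = -9.4 × 1.9 = -17.86°C → T = -3.06°C
  3100 → 3800 m (environment, upper layer, 6.3°C/km): ΔT = -6.3 × 0.7 = -4.41°C → T = -7.47°C
T_parcel − T_env = -8.58 − (-7.47) = -1.11°C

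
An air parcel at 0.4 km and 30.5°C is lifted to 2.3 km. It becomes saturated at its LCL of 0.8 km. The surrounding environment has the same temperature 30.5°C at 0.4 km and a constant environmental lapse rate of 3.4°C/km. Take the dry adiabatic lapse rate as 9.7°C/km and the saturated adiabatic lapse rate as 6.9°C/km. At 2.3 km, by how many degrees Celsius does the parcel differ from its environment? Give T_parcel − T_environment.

-7.77°C (parcel cooler than environment)

Parcel:
  From 400 m to 800 m (dry): cools by 9.7 × 0.4 = 3.88°C, giving 26.62°C.
  From 800 m to 2300 m (saturated): cools by 6.9 × 1.5 = 10.35°C, giving 16.27°C.
Environment:
  From 400 m to 2300 m (environment): cools by 3.4 × 1.9 = 6.46°C, giving 24.04°C.
T_parcel − T_env = 16.27 − 24.04 = -7.77°C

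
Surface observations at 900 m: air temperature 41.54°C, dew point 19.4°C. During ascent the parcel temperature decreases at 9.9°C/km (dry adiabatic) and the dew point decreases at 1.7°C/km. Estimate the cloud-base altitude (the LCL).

3600 m

T and T_d converge at 9.9 − 1.7 = 8.2°C per km
Height above start = (41.54 − 19.4) / 8.2 = 2.7 km
LCL altitude = 900 m + 2700 m = 3600 m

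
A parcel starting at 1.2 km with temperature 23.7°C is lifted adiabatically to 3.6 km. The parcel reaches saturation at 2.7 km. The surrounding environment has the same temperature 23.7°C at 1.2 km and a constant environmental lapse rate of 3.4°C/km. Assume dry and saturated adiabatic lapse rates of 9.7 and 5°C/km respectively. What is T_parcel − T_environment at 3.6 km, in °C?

Parcel:
  From 1200 m to 2700 m (dry): cools by 9.7 × 1.5 = 14.55°C, giving 9.15°C.
  From 2700 m to 3600 m (saturated): cools by 5 × 0.9 = 4.5°C, giving 4.65°C.
Environment:
  From 1200 m to 3600 m (environment): cools by 3.4 × 2.4 = 8.16°C, giving 15.54°C.
T_parcel − T_env = 4.65 − 15.54 = -10.89°C

-10.89°C (parcel cooler than environment)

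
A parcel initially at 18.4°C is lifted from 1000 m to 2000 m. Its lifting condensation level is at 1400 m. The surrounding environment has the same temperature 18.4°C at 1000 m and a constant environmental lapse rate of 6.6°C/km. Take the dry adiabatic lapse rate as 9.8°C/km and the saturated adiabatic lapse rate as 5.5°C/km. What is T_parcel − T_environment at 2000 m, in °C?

Parcel:
  1000–1400 m, dry: Δz = 0.4 km ⇒ ΔT = -3.92°C; T = 14.48°C
  1400–2000 m, saturated: Δz = 0.6 km ⇒ ΔT = -3.3°C; T = 11.18°C
Environment:
  1000–2000 m, environment: Δz = 1 km ⇒ ΔT = -6.6°C; T = 11.8°C
T_parcel − T_env = 11.18 − 11.8 = -0.62°C

-0.62°C (parcel cooler than environment)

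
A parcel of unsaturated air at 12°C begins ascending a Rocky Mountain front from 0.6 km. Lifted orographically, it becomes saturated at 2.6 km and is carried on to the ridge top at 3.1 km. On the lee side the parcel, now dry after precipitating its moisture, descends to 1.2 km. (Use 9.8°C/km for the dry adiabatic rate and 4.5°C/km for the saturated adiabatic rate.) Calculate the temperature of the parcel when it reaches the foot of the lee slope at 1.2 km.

600–2600 m, dry: Δz = 2 km ⇒ ΔT = -19.6°C; T = -7.6°C
2600–3100 m, saturated: Δz = 0.5 km ⇒ ΔT = -2.25°C; T = -9.85°C
3100–1200 m, dry descent: Δz = 1.9 km ⇒ ΔT = +18.62°C; T = 8.77°C

8.77°C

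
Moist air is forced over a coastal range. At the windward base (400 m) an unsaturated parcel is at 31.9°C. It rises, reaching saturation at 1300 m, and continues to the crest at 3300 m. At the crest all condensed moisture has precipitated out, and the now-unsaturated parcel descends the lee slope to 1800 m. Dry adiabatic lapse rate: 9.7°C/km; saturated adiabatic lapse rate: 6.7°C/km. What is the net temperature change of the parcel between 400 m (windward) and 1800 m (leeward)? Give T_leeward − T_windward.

-7.58°C

400–1300 m, dry: Δz = 0.9 km ⇒ ΔT = -8.73°C; T = 23.17°C
1300–3300 m, saturated: Δz = 2 km ⇒ ΔT = -13.4°C; T = 9.77°C
3300–1800 m, dry descent: Δz = 1.5 km ⇒ ΔT = +14.55°C; T = 24.32°C
Net change vs windward start: 24.32 − 31.9 = -7.58°C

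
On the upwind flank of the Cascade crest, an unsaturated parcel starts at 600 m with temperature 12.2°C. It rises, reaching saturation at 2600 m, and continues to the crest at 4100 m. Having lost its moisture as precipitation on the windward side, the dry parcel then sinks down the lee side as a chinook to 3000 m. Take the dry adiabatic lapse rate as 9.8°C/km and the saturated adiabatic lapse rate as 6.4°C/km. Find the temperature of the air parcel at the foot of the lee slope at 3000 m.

-6.22°C

600 → 2600 m (dry, 9.8°C/km): ΔT = -9.8 × 2 = -19.6°C → T = -7.4°C
2600 → 4100 m (saturated, 6.4°C/km): ΔT = -6.4 × 1.5 = -9.6°C → T = -17°C
4100 → 3000 m (dry descent, 9.8°C/km): ΔT = +9.8 × 1.1 = +10.78°C → T = -6.22°C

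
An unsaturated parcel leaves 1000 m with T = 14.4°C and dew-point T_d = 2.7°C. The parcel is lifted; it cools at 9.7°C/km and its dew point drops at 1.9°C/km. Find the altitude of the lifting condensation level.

2500 m

T and T_d converge at 9.7 − 1.9 = 7.8°C per km
Height above start = (14.4 − 2.7) / 7.8 = 1.5 km
LCL altitude = 1000 m + 1500 m = 2500 m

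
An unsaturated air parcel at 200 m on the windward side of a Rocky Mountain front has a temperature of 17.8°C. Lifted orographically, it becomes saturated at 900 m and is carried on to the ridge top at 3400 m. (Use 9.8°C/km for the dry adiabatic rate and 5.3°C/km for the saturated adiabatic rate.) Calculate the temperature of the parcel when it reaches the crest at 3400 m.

-2.31°C

Dry to 900 m: -9.8 × 0.7 km = -6.86°C, so T = 10.94°C.
Saturated to 3400 m: -5.3 × 2.5 km = -13.25°C, so T = -2.31°C.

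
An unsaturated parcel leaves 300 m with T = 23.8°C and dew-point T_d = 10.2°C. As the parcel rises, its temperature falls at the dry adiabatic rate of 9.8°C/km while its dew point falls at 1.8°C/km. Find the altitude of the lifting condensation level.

2000 m

T and T_d converge at 9.8 − 1.8 = 8°C per km
Height above start = (23.8 − 10.2) / 8 = 1.7 km
LCL altitude = 300 m + 1700 m = 2000 m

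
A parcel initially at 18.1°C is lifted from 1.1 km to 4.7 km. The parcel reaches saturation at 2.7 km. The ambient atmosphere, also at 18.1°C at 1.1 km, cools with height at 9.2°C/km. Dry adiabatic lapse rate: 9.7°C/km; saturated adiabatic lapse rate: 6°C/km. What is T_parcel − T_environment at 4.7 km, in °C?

Parcel:
  Dry to 2700 m: -9.7 × 1.6 km = -15.52°C, so T = 2.58°C.
  Saturated to 4700 m: -6 × 2 km = -12°C, so T = -9.42°C.
Environment:
  Environment to 4700 m: -9.2 × 3.6 km = -33.12°C, so T = -15.02°C.
T_parcel − T_env = -9.42 − (-15.02) = +5.6°C

+5.6°C (parcel warmer than environment)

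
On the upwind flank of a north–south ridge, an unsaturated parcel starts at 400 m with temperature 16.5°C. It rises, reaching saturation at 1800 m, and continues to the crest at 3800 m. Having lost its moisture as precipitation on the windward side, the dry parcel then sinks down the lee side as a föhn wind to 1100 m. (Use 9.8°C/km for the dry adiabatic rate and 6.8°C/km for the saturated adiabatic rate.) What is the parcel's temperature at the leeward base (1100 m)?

15.64°C

From 400 m to 1800 m (dry): cools by 9.8 × 1.4 = 13.72°C, giving 2.78°C.
From 1800 m to 3800 m (saturated): cools by 6.8 × 2 = 13.6°C, giving -10.82°C.
From 3800 m to 1100 m (dry descent): warms by 9.8 × 2.7 = 26.46°C, giving 15.64°C.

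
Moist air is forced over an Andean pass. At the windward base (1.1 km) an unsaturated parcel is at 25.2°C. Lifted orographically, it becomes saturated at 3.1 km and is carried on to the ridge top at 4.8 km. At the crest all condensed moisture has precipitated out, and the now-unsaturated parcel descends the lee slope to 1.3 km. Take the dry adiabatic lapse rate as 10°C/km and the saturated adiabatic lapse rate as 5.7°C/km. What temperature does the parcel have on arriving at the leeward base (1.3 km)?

30.51°C

Dry to 3100 m: -10 × 2 km = -20°C, so T = 5.2°C.
Saturated to 4800 m: -5.7 × 1.7 km = -9.69°C, so T = -4.49°C.
Dry descent to 1300 m: +10 × 3.5 km = +35°C, so T = 30.51°C.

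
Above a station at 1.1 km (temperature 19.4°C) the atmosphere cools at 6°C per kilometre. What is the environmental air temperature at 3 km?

1100–3000 m, environmental: Δz = 1.9 km ⇒ ΔT = -11.4°C; T = 8°C

8°C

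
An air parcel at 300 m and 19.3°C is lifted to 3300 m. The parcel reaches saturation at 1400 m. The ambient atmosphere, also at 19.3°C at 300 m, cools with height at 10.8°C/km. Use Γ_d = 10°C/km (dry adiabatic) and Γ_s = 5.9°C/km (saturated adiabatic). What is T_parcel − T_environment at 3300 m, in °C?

Parcel:
  300 → 1400 m (dry, 10°C/km): ΔT = -10 × 1.1 = -11°C → T = 8.3°C
  1400 → 3300 m (saturated, 5.9°C/km): ΔT = -5.9 × 1.9 = -11.21°C → T = -2.91°C
Environment:
  300 → 3300 m (environment, 10.8°C/km): ΔT = -10.8 × 3 = -32.4°C → T = -13.1°C
T_parcel − T_env = -2.91 − (-13.1) = +10.19°C

+10.19°C (parcel warmer than environment)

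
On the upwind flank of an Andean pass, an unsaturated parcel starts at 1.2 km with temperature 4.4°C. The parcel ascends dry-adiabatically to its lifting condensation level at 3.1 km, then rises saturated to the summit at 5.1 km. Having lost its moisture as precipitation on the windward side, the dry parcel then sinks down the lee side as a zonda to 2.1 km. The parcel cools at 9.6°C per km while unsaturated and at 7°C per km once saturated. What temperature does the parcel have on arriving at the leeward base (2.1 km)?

From 1200 m to 3100 m (dry): cools by 9.6 × 1.9 = 18.24°C, giving -13.84°C.
From 3100 m to 5100 m (saturated): cools by 7 × 2 = 14°C, giving -27.84°C.
From 5100 m to 2100 m (dry descent): warms by 9.6 × 3 = 28.8°C, giving 0.96°C.

0.96°C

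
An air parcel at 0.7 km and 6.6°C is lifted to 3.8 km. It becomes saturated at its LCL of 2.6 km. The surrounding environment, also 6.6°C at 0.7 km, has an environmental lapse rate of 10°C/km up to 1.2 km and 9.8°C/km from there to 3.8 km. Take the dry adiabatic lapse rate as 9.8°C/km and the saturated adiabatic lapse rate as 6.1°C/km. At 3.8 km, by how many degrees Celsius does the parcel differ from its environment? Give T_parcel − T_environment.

Parcel:
  Dry to 2600 m: -9.8 × 1.9 km = -18.62°C, so T = -12.02°C.
  Saturated to 3800 m: -6.1 × 1.2 km = -7.32°C, so T = -19.34°C.
Environment:
  Environment, lower layer to 1200 m: -10 × 0.5 km = -5°C, so T = 1.6°C.
  Environment, upper layer to 3800 m: -9.8 × 2.6 km = -25.48°C, so T = -23.88°C.
T_parcel − T_env = -19.34 − (-23.88) = +4.54°C

+4.54°C (parcel warmer than environment)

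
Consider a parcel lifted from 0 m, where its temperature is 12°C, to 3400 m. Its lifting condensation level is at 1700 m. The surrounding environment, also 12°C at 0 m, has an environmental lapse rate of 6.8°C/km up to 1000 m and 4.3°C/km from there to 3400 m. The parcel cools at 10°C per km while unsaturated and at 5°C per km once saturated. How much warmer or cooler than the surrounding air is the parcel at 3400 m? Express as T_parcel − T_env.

Parcel:
  Dry to 1700 m: -10 × 1.7 km = -17°C, so T = -5°C.
  Saturated to 3400 m: -5 × 1.7 km = -8.5°C, so T = -13.5°C.
Environment:
  Environment, lower layer to 1000 m: -6.8 × 1 km = -6.8°C, so T = 5.2°C.
  Environment, upper layer to 3400 m: -4.3 × 2.4 km = -10.32°C, so T = -5.12°C.
T_parcel − T_env = -13.5 − (-5.12) = -8.38°C

-8.38°C (parcel cooler than environment)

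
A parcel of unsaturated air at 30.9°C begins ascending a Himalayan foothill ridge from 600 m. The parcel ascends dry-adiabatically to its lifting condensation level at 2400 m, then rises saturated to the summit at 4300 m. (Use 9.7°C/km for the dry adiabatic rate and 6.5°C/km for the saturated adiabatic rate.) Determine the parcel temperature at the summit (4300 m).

1.09°C

Dry to 2400 m: -9.7 × 1.8 km = -17.46°C, so T = 13.44°C.
Saturated to 4300 m: -6.5 × 1.9 km = -12.35°C, so T = 1.09°C.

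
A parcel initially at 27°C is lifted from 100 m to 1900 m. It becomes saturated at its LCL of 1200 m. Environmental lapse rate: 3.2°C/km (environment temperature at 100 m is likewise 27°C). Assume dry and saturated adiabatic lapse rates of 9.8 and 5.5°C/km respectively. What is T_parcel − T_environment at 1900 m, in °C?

-8.87°C (parcel cooler than environment)

Parcel:
  From 100 m to 1200 m (dry): cools by 9.8 × 1.1 = 10.78°C, giving 16.22°C.
  From 1200 m to 1900 m (saturated): cools by 5.5 × 0.7 = 3.85°C, giving 12.37°C.
Environment:
  From 100 m to 1900 m (environment): cools by 3.2 × 1.8 = 5.76°C, giving 21.24°C.
T_parcel − T_env = 12.37 − 21.24 = -8.87°C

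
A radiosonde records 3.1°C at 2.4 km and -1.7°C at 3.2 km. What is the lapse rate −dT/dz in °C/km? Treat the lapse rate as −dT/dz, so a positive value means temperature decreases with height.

6°C/km

Γ = −ΔT/Δz = (3.1 − (-1.7)) / (3200 − 2400) m
  = 4.8°C / 0.8 km = 6°C/km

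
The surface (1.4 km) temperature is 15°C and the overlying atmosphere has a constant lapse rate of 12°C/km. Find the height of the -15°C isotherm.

Height above start = (15 − (-15)) / 12 = 2.5 km
Altitude = 1400 m + 2500 m = 3900 m

3.9 km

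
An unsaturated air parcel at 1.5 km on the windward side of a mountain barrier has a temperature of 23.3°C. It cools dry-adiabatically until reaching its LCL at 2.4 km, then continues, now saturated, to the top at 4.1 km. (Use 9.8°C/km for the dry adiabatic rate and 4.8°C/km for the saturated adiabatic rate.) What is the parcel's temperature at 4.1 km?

6.32°C

1500 → 2400 m (dry, 9.8°C/km): ΔT = -9.8 × 0.9 = -8.82°C → T = 14.48°C
2400 → 4100 m (saturated, 4.8°C/km): ΔT = -4.8 × 1.7 = -8.16°C → T = 6.32°C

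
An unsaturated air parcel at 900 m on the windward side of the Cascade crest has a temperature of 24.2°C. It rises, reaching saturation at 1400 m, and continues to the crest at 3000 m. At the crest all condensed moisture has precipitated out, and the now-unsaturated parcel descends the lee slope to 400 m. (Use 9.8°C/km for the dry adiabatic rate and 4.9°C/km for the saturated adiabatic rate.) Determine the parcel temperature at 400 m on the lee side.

From 900 m to 1400 m (dry): cools by 9.8 × 0.5 = 4.9°C, giving 19.3°C.
From 1400 m to 3000 m (saturated): cools by 4.9 × 1.6 = 7.84°C, giving 11.46°C.
From 3000 m to 400 m (dry descent): warms by 9.8 × 2.6 = 25.48°C, giving 36.94°C.

36.94°C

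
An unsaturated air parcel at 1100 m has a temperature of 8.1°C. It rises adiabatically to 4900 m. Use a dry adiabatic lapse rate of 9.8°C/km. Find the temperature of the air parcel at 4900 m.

-29.14°C

1100–4900 m, dry adiabatic: Δz = 3.8 km ⇒ ΔT = -37.24°C; T = -29.14°C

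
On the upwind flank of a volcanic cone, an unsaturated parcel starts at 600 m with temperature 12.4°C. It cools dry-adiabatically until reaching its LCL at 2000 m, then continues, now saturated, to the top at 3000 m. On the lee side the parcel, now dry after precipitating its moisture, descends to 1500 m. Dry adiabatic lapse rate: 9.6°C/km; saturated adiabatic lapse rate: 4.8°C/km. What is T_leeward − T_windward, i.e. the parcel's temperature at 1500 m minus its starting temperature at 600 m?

-3.84°C

From 600 m to 2000 m (dry): cools by 9.6 × 1.4 = 13.44°C, giving -1.04°C.
From 2000 m to 3000 m (saturated): cools by 4.8 × 1 = 4.8°C, giving -5.84°C.
From 3000 m to 1500 m (dry descent): warms by 9.6 × 1.5 = 14.4°C, giving 8.56°C.
Net change vs windward start: 8.56 − 12.4 = -3.84°C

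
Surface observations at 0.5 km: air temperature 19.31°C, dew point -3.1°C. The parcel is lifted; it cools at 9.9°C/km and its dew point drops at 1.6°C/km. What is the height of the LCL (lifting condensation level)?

T and T_d converge at 9.9 − 1.6 = 8.3°C per km
Height above start = (19.31 − (-3.1)) / 8.3 = 2.7 km
LCL altitude = 500 m + 2700 m = 3200 m

3.2 km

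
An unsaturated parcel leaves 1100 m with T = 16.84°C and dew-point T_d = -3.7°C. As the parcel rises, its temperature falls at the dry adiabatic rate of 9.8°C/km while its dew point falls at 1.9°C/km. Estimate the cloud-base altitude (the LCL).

3700 m

T and T_d converge at 9.8 − 1.9 = 7.9°C per km
Height above start = (16.84 − (-3.7)) / 7.9 = 2.6 km
LCL altitude = 1100 m + 2600 m = 3700 m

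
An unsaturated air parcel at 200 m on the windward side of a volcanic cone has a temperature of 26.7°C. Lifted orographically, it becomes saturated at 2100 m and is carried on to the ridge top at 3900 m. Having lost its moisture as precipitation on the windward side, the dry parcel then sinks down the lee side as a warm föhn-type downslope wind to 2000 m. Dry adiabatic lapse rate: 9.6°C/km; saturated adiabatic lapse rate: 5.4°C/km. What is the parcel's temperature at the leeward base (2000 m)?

16.98°C

From 200 m to 2100 m (dry): cools by 9.6 × 1.9 = 18.24°C, giving 8.46°C.
From 2100 m to 3900 m (saturated): cools by 5.4 × 1.8 = 9.72°C, giving -1.26°C.
From 3900 m to 2000 m (dry descent): warms by 9.6 × 1.9 = 18.24°C, giving 16.98°C.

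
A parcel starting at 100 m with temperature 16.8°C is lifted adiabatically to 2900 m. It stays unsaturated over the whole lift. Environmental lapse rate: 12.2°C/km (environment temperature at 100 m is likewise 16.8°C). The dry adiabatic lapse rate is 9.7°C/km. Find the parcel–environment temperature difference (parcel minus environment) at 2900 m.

Parcel:
  Dry to 2900 m: -9.7 × 2.8 km = -27.16°C, so T = -10.36°C.
Environment:
  Environment to 2900 m: -12.2 × 2.8 km = -34.16°C, so T = -17.36°C.
T_parcel − T_env = -10.36 − (-17.36) = +7°C

+7°C (parcel warmer than environment)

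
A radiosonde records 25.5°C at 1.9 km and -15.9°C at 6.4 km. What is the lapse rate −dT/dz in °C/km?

9.2°C/km

Γ = −ΔT/Δz = (25.5 − (-15.9)) / (6400 − 1900) m
  = 41.4°C / 4.5 km = 9.2°C/km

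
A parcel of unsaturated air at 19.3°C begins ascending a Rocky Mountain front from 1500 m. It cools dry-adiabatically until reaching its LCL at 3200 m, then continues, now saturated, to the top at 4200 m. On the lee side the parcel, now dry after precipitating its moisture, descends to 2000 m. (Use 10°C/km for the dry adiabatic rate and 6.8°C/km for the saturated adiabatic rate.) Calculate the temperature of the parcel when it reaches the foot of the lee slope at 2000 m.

1500–3200 m, dry: Δz = 1.7 km ⇒ ΔT = -17°C; T = 2.3°C
3200–4200 m, saturated: Δz = 1 km ⇒ ΔT = -6.8°C; T = -4.5°C
4200–2000 m, dry descent: Δz = 2.2 km ⇒ ΔT = +22°C; T = 17.5°C

17.5°C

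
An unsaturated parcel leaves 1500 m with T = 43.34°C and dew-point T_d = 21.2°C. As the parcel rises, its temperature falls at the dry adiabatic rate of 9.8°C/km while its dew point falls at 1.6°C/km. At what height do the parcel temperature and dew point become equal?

T and T_d converge at 9.8 − 1.6 = 8.2°C per km
Height above start = (43.34 − 21.2) / 8.2 = 2.7 km
LCL altitude = 1500 m + 2700 m = 4200 m

4200 m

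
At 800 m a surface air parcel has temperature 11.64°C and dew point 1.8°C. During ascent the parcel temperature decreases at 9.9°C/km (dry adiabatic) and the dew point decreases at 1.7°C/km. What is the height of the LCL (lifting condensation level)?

T and T_d converge at 9.9 − 1.7 = 8.2°C per km
Height above start = (11.64 − 1.8) / 8.2 = 1.2 km
LCL altitude = 800 m + 1200 m = 2000 m

2000 m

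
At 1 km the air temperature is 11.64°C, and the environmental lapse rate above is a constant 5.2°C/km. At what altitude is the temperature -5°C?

Height above start = (11.64 − (-5)) / 5.2 = 3.2 km
Altitude = 1000 m + 3200 m = 4200 m

4.2 km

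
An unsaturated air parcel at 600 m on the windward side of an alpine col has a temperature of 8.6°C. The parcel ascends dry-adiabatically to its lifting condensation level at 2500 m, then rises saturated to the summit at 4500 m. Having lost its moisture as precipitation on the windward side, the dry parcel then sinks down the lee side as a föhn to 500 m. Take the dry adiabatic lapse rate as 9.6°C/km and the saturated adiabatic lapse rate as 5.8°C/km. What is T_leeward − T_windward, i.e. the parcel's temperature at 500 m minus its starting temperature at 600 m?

+8.56°C

600 → 2500 m (dry, 9.6°C/km): ΔT = -9.6 × 1.9 = -18.24°C → T = -9.64°C
2500 → 4500 m (saturated, 5.8°C/km): ΔT = -5.8 × 2 = -11.6°C → T = -21.24°C
4500 → 500 m (dry descent, 9.6°C/km): ΔT = +9.6 × 4 = +38.4°C → T = 17.16°C
Net change vs windward start: 17.16 − 8.6 = +8.56°C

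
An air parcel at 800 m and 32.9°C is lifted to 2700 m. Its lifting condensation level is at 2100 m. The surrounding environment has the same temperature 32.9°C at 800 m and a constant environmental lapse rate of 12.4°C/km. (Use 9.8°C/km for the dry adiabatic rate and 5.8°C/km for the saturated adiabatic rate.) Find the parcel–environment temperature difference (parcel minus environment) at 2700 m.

+7.34°C (parcel warmer than environment)

Parcel:
  800 → 2100 m (dry, 9.8°C/km): ΔT = -9.8 × 1.3 = -12.74°C → T = 20.16°C
  2100 → 2700 m (saturated, 5.8°C/km): ΔT = -5.8 × 0.6 = -3.48°C → T = 16.68°C
Environment:
  800 → 2700 m (environment, 12.4°C/km): ΔT = -12.4 × 1.9 = -23.56°C → T = 9.34°C
T_parcel − T_env = 16.68 − 9.34 = +7.34°C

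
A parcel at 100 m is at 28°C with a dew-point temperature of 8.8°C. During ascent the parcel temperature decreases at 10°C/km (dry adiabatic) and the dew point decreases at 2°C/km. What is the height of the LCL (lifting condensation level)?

T and T_d converge at 10 − 2 = 8°C per km
Height above start = (28 − 8.8) / 8 = 2.4 km
LCL altitude = 100 m + 2400 m = 2500 m

2500 m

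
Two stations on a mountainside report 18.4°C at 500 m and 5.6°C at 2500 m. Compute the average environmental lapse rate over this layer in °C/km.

Γ = −ΔT/Δz = (18.4 − 5.6) / (2500 − 500) m
  = 12.8°C / 2 km = 6.4°C/km

6.4°C/km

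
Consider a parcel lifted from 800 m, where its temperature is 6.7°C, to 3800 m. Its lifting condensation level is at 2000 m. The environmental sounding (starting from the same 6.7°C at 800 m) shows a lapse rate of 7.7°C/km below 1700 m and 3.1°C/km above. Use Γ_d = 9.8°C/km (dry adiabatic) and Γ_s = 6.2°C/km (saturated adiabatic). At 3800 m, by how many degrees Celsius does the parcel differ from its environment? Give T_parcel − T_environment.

Parcel:
  Dry to 2000 m: -9.8 × 1.2 km = -11.76°C, so T = -5.06°C.
  Saturated to 3800 m: -6.2 × 1.8 km = -11.16°C, so T = -16.22°C.
Environment:
  Environment, lower layer to 1700 m: -7.7 × 0.9 km = -6.93°C, so T = -0.23°C.
  Environment, upper layer to 3800 m: -3.1 × 2.1 km = -6.51°C, so T = -6.74°C.
T_parcel − T_env = -16.22 − (-6.74) = -9.48°C

-9.48°C (parcel cooler than environment)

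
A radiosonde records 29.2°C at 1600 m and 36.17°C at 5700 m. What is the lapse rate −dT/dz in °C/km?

-1.7°C/km

Γ = −ΔT/Δz = (29.2 − 36.17) / (5700 − 1600) m
  = -6.97°C / 4.1 km = -1.7°C/km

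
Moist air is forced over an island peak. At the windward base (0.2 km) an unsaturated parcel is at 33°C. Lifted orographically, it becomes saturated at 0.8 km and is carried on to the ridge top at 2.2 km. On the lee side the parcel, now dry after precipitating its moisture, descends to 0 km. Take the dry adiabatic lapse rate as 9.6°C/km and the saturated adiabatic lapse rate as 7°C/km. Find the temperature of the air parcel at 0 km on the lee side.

38.56°C

From 200 m to 800 m (dry): cools by 9.6 × 0.6 = 5.76°C, giving 27.24°C.
From 800 m to 2200 m (saturated): cools by 7 × 1.4 = 9.8°C, giving 17.44°C.
From 2200 m to 0 m (dry descent): warms by 9.6 × 2.2 = 21.12°C, giving 38.56°C.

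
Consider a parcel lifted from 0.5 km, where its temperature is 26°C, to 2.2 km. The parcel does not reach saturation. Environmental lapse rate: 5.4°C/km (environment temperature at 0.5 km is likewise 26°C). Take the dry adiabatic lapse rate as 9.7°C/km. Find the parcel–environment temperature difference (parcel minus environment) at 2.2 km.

-7.31°C (parcel cooler than environment)

Parcel:
  From 500 m to 2200 m (dry): cools by 9.7 × 1.7 = 16.49°C, giving 9.51°C.
Environment:
  From 500 m to 2200 m (environment): cools by 5.4 × 1.7 = 9.18°C, giving 16.82°C.
T_parcel − T_env = 9.51 − 16.82 = -7.31°C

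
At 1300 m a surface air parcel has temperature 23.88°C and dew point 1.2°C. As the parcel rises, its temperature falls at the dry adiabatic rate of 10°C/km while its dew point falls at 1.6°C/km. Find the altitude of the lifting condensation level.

T and T_d converge at 10 − 1.6 = 8.4°C per km
Height above start = (23.88 − 1.2) / 8.4 = 2.7 km
LCL altitude = 1300 m + 2700 m = 4000 m

4000 m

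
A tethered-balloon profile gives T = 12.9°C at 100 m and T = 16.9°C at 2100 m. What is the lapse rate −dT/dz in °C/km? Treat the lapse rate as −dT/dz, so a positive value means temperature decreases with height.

-2°C/km

Γ = −ΔT/Δz = (12.9 − 16.9) / (2100 − 100) m
  = -4°C / 2 km = -2°C/km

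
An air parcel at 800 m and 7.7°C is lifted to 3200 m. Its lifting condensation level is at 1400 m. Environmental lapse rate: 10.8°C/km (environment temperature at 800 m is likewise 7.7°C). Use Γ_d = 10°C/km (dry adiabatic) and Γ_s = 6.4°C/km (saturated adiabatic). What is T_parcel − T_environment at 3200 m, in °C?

+8.4°C (parcel warmer than environment)

Parcel:
  Dry to 1400 m: -10 × 0.6 km = -6°C, so T = 1.7°C.
  Saturated to 3200 m: -6.4 × 1.8 km = -11.52°C, so T = -9.82°C.
Environment:
  Environment to 3200 m: -10.8 × 2.4 km = -25.92°C, so T = -18.22°C.
T_parcel − T_env = -9.82 − (-18.22) = +8.4°C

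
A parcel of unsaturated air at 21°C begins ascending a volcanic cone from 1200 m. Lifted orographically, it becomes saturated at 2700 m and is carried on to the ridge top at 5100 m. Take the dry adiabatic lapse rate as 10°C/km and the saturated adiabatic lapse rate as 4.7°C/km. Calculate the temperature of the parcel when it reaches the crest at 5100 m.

-5.28°C

1200–2700 m, dry: Δz = 1.5 km ⇒ ΔT = -15°C; T = 6°C
2700–5100 m, saturated: Δz = 2.4 km ⇒ ΔT = -11.28°C; T = -5.28°C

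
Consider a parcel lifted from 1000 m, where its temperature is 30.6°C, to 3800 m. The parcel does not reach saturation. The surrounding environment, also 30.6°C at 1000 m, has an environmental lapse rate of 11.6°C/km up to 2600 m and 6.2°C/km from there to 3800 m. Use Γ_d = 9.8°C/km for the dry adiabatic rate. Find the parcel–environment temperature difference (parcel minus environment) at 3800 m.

-1.44°C (parcel cooler than environment)

Parcel:
  Dry to 3800 m: -9.8 × 2.8 km = -27.44°C, so T = 3.16°C.
Environment:
  Environment, lower layer to 2600 m: -11.6 × 1.6 km = -18.56°C, so T = 12.04°C.
  Environment, upper layer to 3800 m: -6.2 × 1.2 km = -7.44°C, so T = 4.6°C.
T_parcel − T_env = 3.16 − 4.6 = -1.44°C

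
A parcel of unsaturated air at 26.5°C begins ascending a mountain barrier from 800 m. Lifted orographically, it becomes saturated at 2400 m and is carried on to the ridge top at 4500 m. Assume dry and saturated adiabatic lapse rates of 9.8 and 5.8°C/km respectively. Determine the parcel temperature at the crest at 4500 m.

-1.36°C

Dry to 2400 m: -9.8 × 1.6 km = -15.68°C, so T = 10.82°C.
Saturated to 4500 m: -5.8 × 2.1 km = -12.18°C, so T = -1.36°C.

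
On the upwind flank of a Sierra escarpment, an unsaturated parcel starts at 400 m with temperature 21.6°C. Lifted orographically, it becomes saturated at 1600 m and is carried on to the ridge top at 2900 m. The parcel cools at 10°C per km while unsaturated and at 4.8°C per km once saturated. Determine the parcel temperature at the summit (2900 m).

400 → 1600 m (dry, 10°C/km): ΔT = -10 × 1.2 = -12°C → T = 9.6°C
1600 → 2900 m (saturated, 4.8°C/km): ΔT = -4.8 × 1.3 = -6.24°C → T = 3.36°C

3.36°C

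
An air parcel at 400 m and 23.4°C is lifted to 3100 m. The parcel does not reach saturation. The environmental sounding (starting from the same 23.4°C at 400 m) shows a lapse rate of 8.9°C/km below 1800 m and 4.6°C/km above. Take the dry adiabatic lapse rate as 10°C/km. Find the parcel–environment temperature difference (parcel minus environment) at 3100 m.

-8.56°C (parcel cooler than environment)

Parcel:
  400–3100 m, dry: Δz = 2.7 km ⇒ ΔT = -27°C; T = -3.6°C
Environment:
  400–1800 m, environment, lower layer: Δz = 1.4 km ⇒ ΔT = -12.46°C; T = 10.94°C
  1800–3100 m, environment, upper layer: Δz = 1.3 km ⇒ ΔT = -5.98°C; T = 4.96°C
T_parcel − T_env = -3.6 − 4.96 = -8.56°C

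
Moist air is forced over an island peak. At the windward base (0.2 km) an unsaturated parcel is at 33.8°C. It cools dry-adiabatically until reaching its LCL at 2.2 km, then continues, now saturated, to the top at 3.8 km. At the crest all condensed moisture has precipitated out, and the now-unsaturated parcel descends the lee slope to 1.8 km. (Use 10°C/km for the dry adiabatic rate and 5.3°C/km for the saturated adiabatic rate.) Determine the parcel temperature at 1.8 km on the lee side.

25.32°C

200–2200 m, dry: Δz = 2 km ⇒ ΔT = -20°C; T = 13.8°C
2200–3800 m, saturated: Δz = 1.6 km ⇒ ΔT = -8.48°C; T = 5.32°C
3800–1800 m, dry descent: Δz = 2 km ⇒ ΔT = +20°C; T = 25.32°C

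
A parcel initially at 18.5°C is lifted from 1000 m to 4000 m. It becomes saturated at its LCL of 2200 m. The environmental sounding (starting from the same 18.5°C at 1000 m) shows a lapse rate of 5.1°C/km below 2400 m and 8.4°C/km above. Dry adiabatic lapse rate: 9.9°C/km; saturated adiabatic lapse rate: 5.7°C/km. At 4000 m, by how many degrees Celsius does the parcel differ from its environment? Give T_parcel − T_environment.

-1.56°C (parcel cooler than environment)

Parcel:
  1000–2200 m, dry: Δz = 1.2 km ⇒ ΔT = -11.88°C; T = 6.62°C
  2200–4000 m, saturated: Δz = 1.8 km ⇒ ΔT = -10.26°C; T = -3.64°C
Environment:
  1000–2400 m, environment, lower layer: Δz = 1.4 km ⇒ ΔT = -7.14°C; T = 11.36°C
  2400–4000 m, environment, upper layer: Δz = 1.6 km ⇒ ΔT = -13.44°C; T = -2.08°C
T_parcel − T_env = -3.64 − (-2.08) = -1.56°C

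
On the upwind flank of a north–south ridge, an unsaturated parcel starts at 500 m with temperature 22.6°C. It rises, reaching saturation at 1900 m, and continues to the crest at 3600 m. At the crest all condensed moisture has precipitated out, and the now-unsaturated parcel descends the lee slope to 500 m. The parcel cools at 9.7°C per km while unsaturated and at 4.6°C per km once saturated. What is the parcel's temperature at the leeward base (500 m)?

31.27°C

500 → 1900 m (dry, 9.7°C/km): ΔT = -9.7 × 1.4 = -13.58°C → T = 9.02°C
1900 → 3600 m (saturated, 4.6°C/km): ΔT = -4.6 × 1.7 = -7.82°C → T = 1.2°C
3600 → 500 m (dry descent, 9.7°C/km): ΔT = +9.7 × 3.1 = +30.07°C → T = 31.27°C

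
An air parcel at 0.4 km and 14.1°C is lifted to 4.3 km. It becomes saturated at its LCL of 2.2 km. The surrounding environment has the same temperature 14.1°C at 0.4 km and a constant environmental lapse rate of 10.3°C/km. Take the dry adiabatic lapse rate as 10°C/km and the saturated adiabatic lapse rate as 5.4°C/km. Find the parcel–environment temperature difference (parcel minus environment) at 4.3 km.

+10.83°C (parcel warmer than environment)

Parcel:
  Dry to 2200 m: -10 × 1.8 km = -18°C, so T = -3.9°C.
  Saturated to 4300 m: -5.4 × 2.1 km = -11.34°C, so T = -15.24°C.
Environment:
  Environment to 4300 m: -10.3 × 3.9 km = -40.17°C, so T = -26.07°C.
T_parcel − T_env = -15.24 − (-26.07) = +10.83°C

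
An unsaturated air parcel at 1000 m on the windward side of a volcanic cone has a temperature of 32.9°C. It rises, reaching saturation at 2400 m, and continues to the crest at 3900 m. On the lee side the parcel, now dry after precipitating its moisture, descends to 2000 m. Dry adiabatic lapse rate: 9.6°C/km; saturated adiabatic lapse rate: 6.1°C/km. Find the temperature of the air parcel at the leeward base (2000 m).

1000 → 2400 m (dry, 9.6°C/km): ΔT = -9.6 × 1.4 = -13.44°C → T = 19.46°C
2400 → 3900 m (saturated, 6.1°C/km): ΔT = -6.1 × 1.5 = -9.15°C → T = 10.31°C
3900 → 2000 m (dry descent, 9.6°C/km): ΔT = +9.6 × 1.9 = +18.24°C → T = 28.55°C

28.55°C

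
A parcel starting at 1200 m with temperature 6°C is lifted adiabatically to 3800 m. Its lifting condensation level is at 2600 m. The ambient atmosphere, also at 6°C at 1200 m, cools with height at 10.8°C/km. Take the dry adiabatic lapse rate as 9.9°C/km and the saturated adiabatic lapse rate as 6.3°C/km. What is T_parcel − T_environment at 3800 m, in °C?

+6.66°C (parcel warmer than environment)

Parcel:
  1200–2600 m, dry: Δz = 1.4 km ⇒ ΔT = -13.86°C; T = -7.86°C
  2600–3800 m, saturated: Δz = 1.2 km ⇒ ΔT = -7.56°C; T = -15.42°C
Environment:
  1200–3800 m, environment: Δz = 2.6 km ⇒ ΔT = -28.08°C; T = -22.08°C
T_parcel − T_env = -15.42 − (-22.08) = +6.66°C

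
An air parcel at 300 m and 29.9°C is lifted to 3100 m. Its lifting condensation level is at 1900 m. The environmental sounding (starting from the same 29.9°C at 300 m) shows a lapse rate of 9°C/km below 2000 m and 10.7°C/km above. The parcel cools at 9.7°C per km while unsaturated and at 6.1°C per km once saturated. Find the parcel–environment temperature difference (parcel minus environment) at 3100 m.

Parcel:
  Dry to 1900 m: -9.7 × 1.6 km = -15.52°C, so T = 14.38°C.
  Saturated to 3100 m: -6.1 × 1.2 km = -7.32°C, so T = 7.06°C.
Environment:
  Environment, lower layer to 2000 m: -9 × 1.7 km = -15.3°C, so T = 14.6°C.
  Environment, upper layer to 3100 m: -10.7 × 1.1 km = -11.77°C, so T = 2.83°C.
T_parcel − T_env = 7.06 − 2.83 = +4.23°C

+4.23°C (parcel warmer than environment)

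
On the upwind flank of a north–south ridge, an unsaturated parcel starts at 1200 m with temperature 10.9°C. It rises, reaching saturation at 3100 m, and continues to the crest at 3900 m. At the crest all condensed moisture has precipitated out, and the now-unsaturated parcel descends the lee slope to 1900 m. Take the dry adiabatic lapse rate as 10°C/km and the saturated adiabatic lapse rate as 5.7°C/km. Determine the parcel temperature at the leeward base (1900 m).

7.34°C

Dry to 3100 m: -10 × 1.9 km = -19°C, so T = -8.1°C.
Saturated to 3900 m: -5.7 × 0.8 km = -4.56°C, so T = -12.66°C.
Dry descent to 1900 m: +10 × 2 km = +20°C, so T = 7.34°C.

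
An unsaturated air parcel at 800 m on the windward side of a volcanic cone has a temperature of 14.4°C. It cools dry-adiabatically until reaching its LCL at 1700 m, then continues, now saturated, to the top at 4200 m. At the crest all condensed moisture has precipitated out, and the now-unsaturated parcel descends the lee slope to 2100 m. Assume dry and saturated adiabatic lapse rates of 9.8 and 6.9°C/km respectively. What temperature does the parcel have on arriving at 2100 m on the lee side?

8.91°C

From 800 m to 1700 m (dry): cools by 9.8 × 0.9 = 8.82°C, giving 5.58°C.
From 1700 m to 4200 m (saturated): cools by 6.9 × 2.5 = 17.25°C, giving -11.67°C.
From 4200 m to 2100 m (dry descent): warms by 9.8 × 2.1 = 20.58°C, giving 8.91°C.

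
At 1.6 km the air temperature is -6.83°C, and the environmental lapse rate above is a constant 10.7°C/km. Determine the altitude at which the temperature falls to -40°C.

Height above start = (-6.83 − (-40)) / 10.7 = 3.1 km
Altitude = 1600 m + 3100 m = 4700 m

4.7 km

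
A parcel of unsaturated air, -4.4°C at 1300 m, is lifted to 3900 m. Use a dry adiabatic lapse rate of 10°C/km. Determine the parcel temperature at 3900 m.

-30.4°C

Dry adiabatic to 3900 m: -10 × 2.6 km = -26°C, so T = -30.4°C.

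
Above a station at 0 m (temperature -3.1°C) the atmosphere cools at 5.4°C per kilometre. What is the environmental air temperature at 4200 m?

-25.78°C

From 0 m to 4200 m (environmental): cools by 5.4 × 4.2 = 22.68°C, giving -25.78°C.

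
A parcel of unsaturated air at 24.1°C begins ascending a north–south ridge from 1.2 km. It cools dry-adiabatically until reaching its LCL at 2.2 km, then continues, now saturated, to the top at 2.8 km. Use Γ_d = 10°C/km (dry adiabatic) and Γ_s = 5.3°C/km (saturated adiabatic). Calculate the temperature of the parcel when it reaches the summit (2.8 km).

10.92°C

From 1200 m to 2200 m (dry): cools by 10 × 1 = 10°C, giving 14.1°C.
From 2200 m to 2800 m (saturated): cools by 5.3 × 0.6 = 3.18°C, giving 10.92°C.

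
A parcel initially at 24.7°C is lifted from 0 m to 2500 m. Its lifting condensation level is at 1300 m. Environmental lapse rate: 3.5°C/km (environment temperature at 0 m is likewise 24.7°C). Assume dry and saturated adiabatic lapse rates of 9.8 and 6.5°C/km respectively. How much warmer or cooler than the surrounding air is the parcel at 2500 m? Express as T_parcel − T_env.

Parcel:
  From 0 m to 1300 m (dry): cools by 9.8 × 1.3 = 12.74°C, giving 11.96°C.
  From 1300 m to 2500 m (saturated): cools by 6.5 × 1.2 = 7.8°C, giving 4.16°C.
Environment:
  From 0 m to 2500 m (environment): cools by 3.5 × 2.5 = 8.75°C, giving 15.95°C.
T_parcel − T_env = 4.16 − 15.95 = -11.79°C

-11.79°C (parcel cooler than environment)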